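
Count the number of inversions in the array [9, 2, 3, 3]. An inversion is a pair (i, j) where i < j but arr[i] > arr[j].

Finding inversions in [9, 2, 3, 3]:

(0, 1): arr[0]=9 > arr[1]=2
(0, 2): arr[0]=9 > arr[2]=3
(0, 3): arr[0]=9 > arr[3]=3

Total inversions: 3

The array has 3 inversion(s): (0,1), (0,2), (0,3). Each pair (i,j) satisfies i < j and arr[i] > arr[j].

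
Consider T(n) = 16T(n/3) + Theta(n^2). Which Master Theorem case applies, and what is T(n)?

Master Theorem for T(n) = 16T(n/3) + O(n^2):

a = 16, b = 3, c = 2
log_b(a) = log_3(16) = 2.5237

Case 1: c = 2 < log_3(16) = 2.5237
T(n) = O(n^(log_3 16))

For T(n) = 16T(n/3) + O(n^2): log_3(16) = 2.5237. This is Case 1 of the Master Theorem (c < log_b(a), work dominated by leaves), giving O(n^(log_3 16)).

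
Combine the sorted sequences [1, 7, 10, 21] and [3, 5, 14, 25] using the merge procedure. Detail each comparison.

Merging process:

Compare 1 vs 3: take 1 from left. Merged: [1]
Compare 7 vs 3: take 3 from right. Merged: [1, 3]
Compare 7 vs 5: take 5 from right. Merged: [1, 3, 5]
Compare 7 vs 14: take 7 from left. Merged: [1, 3, 5, 7]
Compare 10 vs 14: take 10 from left. Merged: [1, 3, 5, 7, 10]
Compare 21 vs 14: take 14 from right. Merged: [1, 3, 5, 7, 10, 14]
Compare 21 vs 25: take 21 from left. Merged: [1, 3, 5, 7, 10, 14, 21]
Append remaining from right: [25]. Merged: [1, 3, 5, 7, 10, 14, 21, 25]

Final merged array: [1, 3, 5, 7, 10, 14, 21, 25]
Total comparisons: 7

The merged array is [1, 3, 5, 7, 10, 14, 21, 25], requiring 7 comparisons. The merge step runs in O(n) time where n is the total number of elements.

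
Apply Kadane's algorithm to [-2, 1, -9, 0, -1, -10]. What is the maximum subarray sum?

Using Kadane's algorithm on [-2, 1, -9, 0, -1, -10]:

Scanning through the array:
Position 1 (value 1): max_ending_here = 1, max_so_far = 1
Position 2 (value -9): max_ending_here = -8, max_so_far = 1
Position 3 (value 0): max_ending_here = 0, max_so_far = 1
Position 4 (value -1): max_ending_here = -1, max_so_far = 1
Position 5 (value -10): max_ending_here = -10, max_so_far = 1

Maximum subarray: [1]
Maximum sum: 1

The maximum subarray is [1] with sum 1. This subarray runs from index 1 to index 1.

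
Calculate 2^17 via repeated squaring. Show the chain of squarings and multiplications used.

Computing 2^17 by squaring (build up from 2^1; each line after the first costs one multiplication):

2^1 = 2
2^2 = (2^1)^2 = 2^2 = 4
2^4 = (2^2)^2 = 4^2 = 16
2^8 = (2^4)^2 = 16^2 = 256
2^16 = (2^8)^2 = 256^2 = 65536
2^17 = 2 * 2^16 = 2 * 65536 = 131072

Result: 131072
Multiplications needed: 5 (5 lines after 2^1)

2^17 = 131072. Using exponentiation by squaring, this requires 5 multiplications. The key idea: if the exponent is even, square the half-power; if odd, multiply by the base once.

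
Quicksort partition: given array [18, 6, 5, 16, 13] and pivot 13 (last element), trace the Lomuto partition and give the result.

Lomuto partition with pivot = 13:

Initial array: [18, 6, 5, 16, 13]

arr[0]=18 > 13: no swap
arr[1]=6 <= 13: swap with position 0, array becomes [6, 18, 5, 16, 13]
arr[2]=5 <= 13: swap with position 1, array becomes [6, 5, 18, 16, 13]
arr[3]=16 > 13: no swap

Place pivot at position 2: [6, 5, 13, 16, 18]
Pivot position: 2

After partitioning with pivot 13, the array becomes [6, 5, 13, 16, 18]. The pivot is placed at index 2. All elements to the left of the pivot are <= 13, and all elements to the right are > 13.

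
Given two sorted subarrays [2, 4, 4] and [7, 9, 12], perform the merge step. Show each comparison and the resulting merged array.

Merging process:

Compare 2 vs 7: take 2 from left. Merged: [2]
Compare 4 vs 7: take 4 from left. Merged: [2, 4]
Compare 4 vs 7: take 4 from left. Merged: [2, 4, 4]
Append remaining from right: [7, 9, 12]. Merged: [2, 4, 4, 7, 9, 12]

Final merged array: [2, 4, 4, 7, 9, 12]
Total comparisons: 3

The merged array is [2, 4, 4, 7, 9, 12], requiring 3 comparisons. The merge step runs in O(n) time where n is the total number of elements.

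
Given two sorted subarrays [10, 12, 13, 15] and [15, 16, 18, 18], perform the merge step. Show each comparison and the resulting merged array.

Merging process:

Compare 10 vs 15: take 10 from left. Merged: [10]
Compare 12 vs 15: take 12 from left. Merged: [10, 12]
Compare 13 vs 15: take 13 from left. Merged: [10, 12, 13]
Compare 15 vs 15: take 15 from left. Merged: [10, 12, 13, 15]
Append remaining from right: [15, 16, 18, 18]. Merged: [10, 12, 13, 15, 15, 16, 18, 18]

Final merged array: [10, 12, 13, 15, 15, 16, 18, 18]
Total comparisons: 4

The merged array is [10, 12, 13, 15, 15, 16, 18, 18], requiring 4 comparisons. The merge step runs in O(n) time where n is the total number of elements.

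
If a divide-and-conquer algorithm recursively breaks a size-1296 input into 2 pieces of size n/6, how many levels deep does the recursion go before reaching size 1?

For divide and conquer with division factor 6:

Problem sizes at each level:
Level 0: 1296
Level 1: 216
Level 2: 36
Level 3: 6
Level 4: 1

The root is level 0 and the size-1 base case is level 4 (the tree spans levels 0 through 4, i.e. 5 levels counting the root), so the depth is the number of divisions: log_6(1296) = 4

The recursion tree depth is log_6(1296) = 4. At each level, the problem size is divided by 6, so it takes 4 divisions to reduce to a base case of size 1. The algorithm makes 2 recursive calls at each level.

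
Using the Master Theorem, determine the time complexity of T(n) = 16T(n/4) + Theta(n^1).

Master Theorem for T(n) = 16T(n/4) + O(n^1):

a = 16, b = 4, c = 1
log_b(a) = log_4(16) = 2.0000

Case 1: c = 1 < log_4(16) = 2.0000
T(n) = O(n^(log_4 16)) = O(n^2)

For T(n) = 16T(n/4) + O(n^1): log_4(16) = 2.0000. This is Case 1 of the Master Theorem (c < log_b(a), work dominated by leaves), giving O(n^2).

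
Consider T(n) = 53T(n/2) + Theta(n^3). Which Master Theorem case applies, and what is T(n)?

Master Theorem for T(n) = 53T(n/2) + O(n^3):

a = 53, b = 2, c = 3
log_b(a) = log_2(53) = 5.7279

Case 1: c = 3 < log_2(53) = 5.7279
T(n) = O(n^(log_2 53))

For T(n) = 53T(n/2) + O(n^3): log_2(53) = 5.7279. This is Case 1 of the Master Theorem (c < log_b(a), work dominated by leaves), giving O(n^(log_2 53)).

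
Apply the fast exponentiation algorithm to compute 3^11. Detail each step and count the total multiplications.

Computing 3^11 by squaring (build up from 3^1; each line after the first costs one multiplication):

3^1 = 3
3^2 = (3^1)^2 = 3^2 = 9
3^4 = (3^2)^2 = 9^2 = 81
3^5 = 3 * 3^4 = 3 * 81 = 243
3^10 = (3^5)^2 = 243^2 = 59049
3^11 = 3 * 3^10 = 3 * 59049 = 177147

Result: 177147
Multiplications needed: 5 (5 lines after 3^1)

3^11 = 177147. Using exponentiation by squaring, this requires 5 multiplications. The key idea: if the exponent is even, square the half-power; if odd, multiply by the base once.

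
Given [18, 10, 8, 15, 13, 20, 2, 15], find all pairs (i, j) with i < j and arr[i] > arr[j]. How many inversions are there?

Finding inversions in [18, 10, 8, 15, 13, 20, 2, 15]:

(0, 1): arr[0]=18 > arr[1]=10
(0, 2): arr[0]=18 > arr[2]=8
(0, 3): arr[0]=18 > arr[3]=15
(0, 4): arr[0]=18 > arr[4]=13
(0, 6): arr[0]=18 > arr[6]=2
(0, 7): arr[0]=18 > arr[7]=15
(1, 2): arr[1]=10 > arr[2]=8
(1, 6): arr[1]=10 > arr[6]=2
(2, 6): arr[2]=8 > arr[6]=2
(3, 4): arr[3]=15 > arr[4]=13
(3, 6): arr[3]=15 > arr[6]=2
(4, 6): arr[4]=13 > arr[6]=2
(5, 6): arr[5]=20 > arr[6]=2
(5, 7): arr[5]=20 > arr[7]=15

Total inversions: 14

The array has 14 inversion(s): (0,1), (0,2), (0,3), (0,4), (0,6), (0,7), (1,2), (1,6), (2,6), (3,4), (3,6), (4,6), (5,6), (5,7). Each pair (i,j) satisfies i < j and arr[i] > arr[j].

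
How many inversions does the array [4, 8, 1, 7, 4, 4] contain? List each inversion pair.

Finding inversions in [4, 8, 1, 7, 4, 4]:

(0, 2): arr[0]=4 > arr[2]=1
(1, 2): arr[1]=8 > arr[2]=1
(1, 3): arr[1]=8 > arr[3]=7
(1, 4): arr[1]=8 > arr[4]=4
(1, 5): arr[1]=8 > arr[5]=4
(3, 4): arr[3]=7 > arr[4]=4
(3, 5): arr[3]=7 > arr[5]=4

Total inversions: 7

The array has 7 inversion(s): (0,2), (1,2), (1,3), (1,4), (1,5), (3,4), (3,5). Each pair (i,j) satisfies i < j and arr[i] > arr[j].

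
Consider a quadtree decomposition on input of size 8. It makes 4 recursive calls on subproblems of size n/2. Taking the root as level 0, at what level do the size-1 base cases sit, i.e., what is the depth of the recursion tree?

For divide and conquer with division factor 2:

Problem sizes at each level:
Level 0: 8
Level 1: 4
Level 2: 2
Level 3: 1

The root is level 0 and the size-1 base case is level 3 (the tree spans levels 0 through 3, i.e. 4 levels counting the root), so the depth is the number of divisions: log_2(8) = 3

The recursion tree depth is log_2(8) = 3. At each level, the problem size is divided by 2, so it takes 3 divisions to reduce to a base case of size 1. The algorithm makes 4 recursive calls at each level.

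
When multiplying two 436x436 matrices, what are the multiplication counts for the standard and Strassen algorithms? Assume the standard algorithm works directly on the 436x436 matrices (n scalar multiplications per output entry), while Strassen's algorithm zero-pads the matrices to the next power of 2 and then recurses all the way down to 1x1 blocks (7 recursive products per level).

Matrix multiplication for 436x436 matrices:

Strassen's algorithm requires power-of-2 dimensions. Pad 436x436 to 512x512 (next power of 2).

Standard algorithm: 436^3 = 82881856 multiplications
Strassen's algorithm: 7^(log2(512)) = 7^9 = 40353607 multiplications
Savings: 82881856 - 40353607 = 42528249 multiplications

Standard: 82881856 multiplications (436^3). Strassen: 40353607 multiplications (7^9, after padding to 512x512). Strassen reduces 8 recursive multiplications to 7 at each level.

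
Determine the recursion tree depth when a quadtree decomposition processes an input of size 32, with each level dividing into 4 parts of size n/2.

For divide and conquer with division factor 2:

Problem sizes at each level:
Level 0: 32
Level 1: 16
Level 2: 8
Level 3: 4
Level 4: 2
Level 5: 1

The root is level 0 and the size-1 base case is level 5 (the tree spans levels 0 through 5, i.e. 6 levels counting the root), so the depth is the number of divisions: log_2(32) = 5

The recursion tree depth is log_2(32) = 5. At each level, the problem size is divided by 2, so it takes 5 divisions to reduce to a base case of size 1. The algorithm makes 4 recursive calls at each level.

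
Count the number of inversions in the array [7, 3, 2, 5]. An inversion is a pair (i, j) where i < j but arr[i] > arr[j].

Finding inversions in [7, 3, 2, 5]:

(0, 1): arr[0]=7 > arr[1]=3
(0, 2): arr[0]=7 > arr[2]=2
(0, 3): arr[0]=7 > arr[3]=5
(1, 2): arr[1]=3 > arr[2]=2

Total inversions: 4

The array has 4 inversion(s): (0,1), (0,2), (0,3), (1,2). Each pair (i,j) satisfies i < j and arr[i] > arr[j].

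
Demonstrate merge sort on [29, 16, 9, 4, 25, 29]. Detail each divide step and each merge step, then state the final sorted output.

Merge sort trace:

Split: [29, 16, 9, 4, 25, 29] -> [29, 16, 9] and [4, 25, 29]
  Split: [29, 16, 9] -> [29] and [16, 9]
    Split: [16, 9] -> [16] and [9]
    Merge: [16] + [9] -> [9, 16]
  Merge: [29] + [9, 16] -> [9, 16, 29]
  Split: [4, 25, 29] -> [4] and [25, 29]
    Split: [25, 29] -> [25] and [29]
    Merge: [25] + [29] -> [25, 29]
  Merge: [4] + [25, 29] -> [4, 25, 29]
Merge: [9, 16, 29] + [4, 25, 29] -> [4, 9, 16, 25, 29, 29]

Final sorted array: [4, 9, 16, 25, 29, 29]

The merge sort proceeds by recursively splitting the array and merging sorted halves.
After all merges, the sorted array is [4, 9, 16, 25, 29, 29].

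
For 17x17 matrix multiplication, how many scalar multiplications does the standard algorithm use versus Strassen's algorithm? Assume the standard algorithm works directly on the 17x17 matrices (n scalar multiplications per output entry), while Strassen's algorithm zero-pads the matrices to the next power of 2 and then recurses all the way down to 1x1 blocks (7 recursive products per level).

Matrix multiplication for 17x17 matrices:

Strassen's algorithm requires power-of-2 dimensions. Pad 17x17 to 32x32 (next power of 2).

Standard algorithm: 17^3 = 4913 multiplications
Strassen's algorithm: 7^(log2(32)) = 7^5 = 16807 multiplications
Difference: 4913 - 16807 = -11894 (Strassen uses MORE here due to padding overhead — for small or just-over-power-of-2 n, padding can outweigh the per-level savings)

Standard: 4913 multiplications (17^3). Strassen: 16807 multiplications (7^5, after padding to 32x32). Strassen reduces 8 recursive multiplications to 7 at each level.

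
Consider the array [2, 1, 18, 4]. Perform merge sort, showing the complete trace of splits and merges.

Merge sort trace:

Split: [2, 1, 18, 4] -> [2, 1] and [18, 4]
  Split: [2, 1] -> [2] and [1]
  Merge: [2] + [1] -> [1, 2]
  Split: [18, 4] -> [18] and [4]
  Merge: [18] + [4] -> [4, 18]
Merge: [1, 2] + [4, 18] -> [1, 2, 4, 18]

Final sorted array: [1, 2, 4, 18]

The merge sort proceeds by recursively splitting the array and merging sorted halves.
After all merges, the sorted array is [1, 2, 4, 18].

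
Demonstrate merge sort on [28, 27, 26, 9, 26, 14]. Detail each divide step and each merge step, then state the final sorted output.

Merge sort trace:

Split: [28, 27, 26, 9, 26, 14] -> [28, 27, 26] and [9, 26, 14]
  Split: [28, 27, 26] -> [28] and [27, 26]
    Split: [27, 26] -> [27] and [26]
    Merge: [27] + [26] -> [26, 27]
  Merge: [28] + [26, 27] -> [26, 27, 28]
  Split: [9, 26, 14] -> [9] and [26, 14]
    Split: [26, 14] -> [26] and [14]
    Merge: [26] + [14] -> [14, 26]
  Merge: [9] + [14, 26] -> [9, 14, 26]
Merge: [26, 27, 28] + [9, 14, 26] -> [9, 14, 26, 26, 27, 28]

Final sorted array: [9, 14, 26, 26, 27, 28]

The merge sort proceeds by recursively splitting the array and merging sorted halves.
After all merges, the sorted array is [9, 14, 26, 26, 27, 28].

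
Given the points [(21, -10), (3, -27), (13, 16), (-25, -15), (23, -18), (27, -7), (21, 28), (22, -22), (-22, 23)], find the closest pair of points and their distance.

Computing all pairwise distances among 9 points:

d((21, -10), (3, -27)) = 24.7588
d((21, -10), (13, 16)) = 27.2029
d((21, -10), (-25, -15)) = 46.2709
d((21, -10), (23, -18)) = 8.2462
d((21, -10), (27, -7)) = 6.7082
d((21, -10), (21, 28)) = 38.0
d((21, -10), (22, -22)) = 12.0416
d((21, -10), (-22, 23)) = 54.2033
d((3, -27), (13, 16)) = 44.1475
d((3, -27), (-25, -15)) = 30.4631
d((3, -27), (23, -18)) = 21.9317
d((3, -27), (27, -7)) = 31.241
d((3, -27), (21, 28)) = 57.8705
d((3, -27), (22, -22)) = 19.6469
d((3, -27), (-22, 23)) = 55.9017
d((13, 16), (-25, -15)) = 49.0408
d((13, 16), (23, -18)) = 35.4401
d((13, 16), (27, -7)) = 26.9258
d((13, 16), (21, 28)) = 14.4222
d((13, 16), (22, -22)) = 39.0512
d((13, 16), (-22, 23)) = 35.6931
d((-25, -15), (23, -18)) = 48.0937
d((-25, -15), (27, -7)) = 52.6118
d((-25, -15), (21, 28)) = 62.9682
d((-25, -15), (22, -22)) = 47.5184
d((-25, -15), (-22, 23)) = 38.1182
d((23, -18), (27, -7)) = 11.7047
d((23, -18), (21, 28)) = 46.0435
d((23, -18), (22, -22)) = 4.1231 <-- minimum
d((23, -18), (-22, 23)) = 60.8769
d((27, -7), (21, 28)) = 35.5106
d((27, -7), (22, -22)) = 15.8114
d((27, -7), (-22, 23)) = 57.4543
d((21, 28), (22, -22)) = 50.01
d((21, 28), (-22, 23)) = 43.2897
d((22, -22), (-22, 23)) = 62.9365

Closest pair: (23, -18) and (22, -22) with distance 4.1231

The closest pair is (23, -18) and (22, -22) with Euclidean distance 4.1231. For 9 points, brute-force pairwise comparison is shown above. For large n, the divide-and-conquer algorithm (sort by x, recurse on halves, check the dividing strip) achieves O(n log n).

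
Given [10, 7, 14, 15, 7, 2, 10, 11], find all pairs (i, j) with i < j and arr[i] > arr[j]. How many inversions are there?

Finding inversions in [10, 7, 14, 15, 7, 2, 10, 11]:

(0, 1): arr[0]=10 > arr[1]=7
(0, 4): arr[0]=10 > arr[4]=7
(0, 5): arr[0]=10 > arr[5]=2
(1, 5): arr[1]=7 > arr[5]=2
(2, 4): arr[2]=14 > arr[4]=7
(2, 5): arr[2]=14 > arr[5]=2
(2, 6): arr[2]=14 > arr[6]=10
(2, 7): arr[2]=14 > arr[7]=11
(3, 4): arr[3]=15 > arr[4]=7
(3, 5): arr[3]=15 > arr[5]=2
(3, 6): arr[3]=15 > arr[6]=10
(3, 7): arr[3]=15 > arr[7]=11
(4, 5): arr[4]=7 > arr[5]=2

Total inversions: 13

The array has 13 inversion(s): (0,1), (0,4), (0,5), (1,5), (2,4), (2,5), (2,6), (2,7), (3,4), (3,5), (3,6), (3,7), (4,5). Each pair (i,j) satisfies i < j and arr[i] > arr[j].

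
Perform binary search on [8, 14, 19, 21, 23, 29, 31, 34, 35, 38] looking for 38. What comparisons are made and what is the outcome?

Binary search for 38 in [8, 14, 19, 21, 23, 29, 31, 34, 35, 38]:

lo=0, hi=9, mid=4, arr[mid]=23 -> 23 < 38, search right half
lo=5, hi=9, mid=7, arr[mid]=34 -> 34 < 38, search right half
lo=8, hi=9, mid=8, arr[mid]=35 -> 35 < 38, search right half
lo=9, hi=9, mid=9, arr[mid]=38 -> Found target at index 9!

Binary search finds 38 at index 9 after 4 comparisons. The search repeatedly halves the search space by comparing with the middle element.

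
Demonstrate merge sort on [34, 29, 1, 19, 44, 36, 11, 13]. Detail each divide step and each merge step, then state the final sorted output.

Merge sort trace:

Split: [34, 29, 1, 19, 44, 36, 11, 13] -> [34, 29, 1, 19] and [44, 36, 11, 13]
  Split: [34, 29, 1, 19] -> [34, 29] and [1, 19]
    Split: [34, 29] -> [34] and [29]
    Merge: [34] + [29] -> [29, 34]
    Split: [1, 19] -> [1] and [19]
    Merge: [1] + [19] -> [1, 19]
  Merge: [29, 34] + [1, 19] -> [1, 19, 29, 34]
  Split: [44, 36, 11, 13] -> [44, 36] and [11, 13]
    Split: [44, 36] -> [44] and [36]
    Merge: [44] + [36] -> [36, 44]
    Split: [11, 13] -> [11] and [13]
    Merge: [11] + [13] -> [11, 13]
  Merge: [36, 44] + [11, 13] -> [11, 13, 36, 44]
Merge: [1, 19, 29, 34] + [11, 13, 36, 44] -> [1, 11, 13, 19, 29, 34, 36, 44]

Final sorted array: [1, 11, 13, 19, 29, 34, 36, 44]

The merge sort proceeds by recursively splitting the array and merging sorted halves.
After all merges, the sorted array is [1, 11, 13, 19, 29, 34, 36, 44].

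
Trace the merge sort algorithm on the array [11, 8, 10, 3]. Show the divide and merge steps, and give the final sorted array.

Merge sort trace:

Split: [11, 8, 10, 3] -> [11, 8] and [10, 3]
  Split: [11, 8] -> [11] and [8]
  Merge: [11] + [8] -> [8, 11]
  Split: [10, 3] -> [10] and [3]
  Merge: [10] + [3] -> [3, 10]
Merge: [8, 11] + [3, 10] -> [3, 8, 10, 11]

Final sorted array: [3, 8, 10, 11]

The merge sort proceeds by recursively splitting the array and merging sorted halves.
After all merges, the sorted array is [3, 8, 10, 11].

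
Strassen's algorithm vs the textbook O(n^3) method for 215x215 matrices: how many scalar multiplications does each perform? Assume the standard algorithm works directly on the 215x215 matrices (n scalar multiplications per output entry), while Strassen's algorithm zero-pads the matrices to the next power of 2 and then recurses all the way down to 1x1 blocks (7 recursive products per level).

Matrix multiplication for 215x215 matrices:

Strassen's algorithm requires power-of-2 dimensions. Pad 215x215 to 256x256 (next power of 2).

Standard algorithm: 215^3 = 9938375 multiplications
Strassen's algorithm: 7^(log2(256)) = 7^8 = 5764801 multiplications
Savings: 9938375 - 5764801 = 4173574 multiplications

Standard: 9938375 multiplications (215^3). Strassen: 5764801 multiplications (7^8, after padding to 256x256). Strassen reduces 8 recursive multiplications to 7 at each level.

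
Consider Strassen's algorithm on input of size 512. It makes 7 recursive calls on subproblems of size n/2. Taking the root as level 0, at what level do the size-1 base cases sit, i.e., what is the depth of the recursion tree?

For divide and conquer with division factor 2:

Problem sizes at each level:
Level 0: 512
Level 1: 256
Level 2: 128
Level 3: 64
Level 4: 32
Level 5: 16
Level 6: 8
Level 7: 4
Level 8: 2
Level 9: 1

The root is level 0 and the size-1 base case is level 9 (the tree spans levels 0 through 9, i.e. 10 levels counting the root), so the depth is the number of divisions: log_2(512) = 9

The recursion tree depth is log_2(512) = 9. At each level, the problem size is divided by 2, so it takes 9 divisions to reduce to a base case of size 1. The algorithm makes 7 recursive calls at each level.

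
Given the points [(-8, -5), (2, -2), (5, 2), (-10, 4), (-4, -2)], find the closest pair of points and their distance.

Computing all pairwise distances among 5 points:

d((-8, -5), (2, -2)) = 10.4403
d((-8, -5), (5, 2)) = 14.7648
d((-8, -5), (-10, 4)) = 9.2195
d((-8, -5), (-4, -2)) = 5.0 <-- minimum
d((2, -2), (5, 2)) = 5.0 <-- minimum
d((2, -2), (-10, 4)) = 13.4164
d((2, -2), (-4, -2)) = 6.0
d((5, 2), (-10, 4)) = 15.1327
d((5, 2), (-4, -2)) = 9.8489
d((-10, 4), (-4, -2)) = 8.4853

Minimum distance: 5.0 (tie among 2 pairs: (-8, -5) and (-4, -2); (2, -2) and (5, 2))

The minimum Euclidean distance is 5.0. There is a tie: 2 pairs achieve this minimum — (-8, -5) and (-4, -2); (2, -2) and (5, 2). Any of these is a valid closest pair. For 5 points, brute-force pairwise comparison is shown above. For large n, the divide-and-conquer algorithm (sort by x, recurse on halves, check the dividing strip) achieves O(n log n).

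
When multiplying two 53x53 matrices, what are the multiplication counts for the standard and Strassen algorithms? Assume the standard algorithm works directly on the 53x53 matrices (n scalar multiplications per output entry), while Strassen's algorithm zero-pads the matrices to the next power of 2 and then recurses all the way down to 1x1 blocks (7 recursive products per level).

Matrix multiplication for 53x53 matrices:

Strassen's algorithm requires power-of-2 dimensions. Pad 53x53 to 64x64 (next power of 2).

Standard algorithm: 53^3 = 148877 multiplications
Strassen's algorithm: 7^(log2(64)) = 7^6 = 117649 multiplications
Savings: 148877 - 117649 = 31228 multiplications

Standard: 148877 multiplications (53^3). Strassen: 117649 multiplications (7^6, after padding to 64x64). Strassen reduces 8 recursive multiplications to 7 at each level.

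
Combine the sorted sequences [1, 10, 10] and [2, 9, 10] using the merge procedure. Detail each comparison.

Merging process:

Compare 1 vs 2: take 1 from left. Merged: [1]
Compare 10 vs 2: take 2 from right. Merged: [1, 2]
Compare 10 vs 9: take 9 from right. Merged: [1, 2, 9]
Compare 10 vs 10: take 10 from left. Merged: [1, 2, 9, 10]
Compare 10 vs 10: take 10 from left. Merged: [1, 2, 9, 10, 10]
Append remaining from right: [10]. Merged: [1, 2, 9, 10, 10, 10]

Final merged array: [1, 2, 9, 10, 10, 10]
Total comparisons: 5

The merged array is [1, 2, 9, 10, 10, 10], requiring 5 comparisons. The merge step runs in O(n) time where n is the total number of elements.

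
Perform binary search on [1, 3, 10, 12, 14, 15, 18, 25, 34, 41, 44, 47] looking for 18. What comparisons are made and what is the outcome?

Binary search for 18 in [1, 3, 10, 12, 14, 15, 18, 25, 34, 41, 44, 47]:

lo=0, hi=11, mid=5, arr[mid]=15 -> 15 < 18, search right half
lo=6, hi=11, mid=8, arr[mid]=34 -> 34 > 18, search left half
lo=6, hi=7, mid=6, arr[mid]=18 -> Found target at index 6!

Binary search finds 18 at index 6 after 3 comparisons. The search repeatedly halves the search space by comparing with the middle element.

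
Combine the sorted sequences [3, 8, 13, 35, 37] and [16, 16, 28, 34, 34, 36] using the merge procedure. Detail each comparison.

Merging process:

Compare 3 vs 16: take 3 from left. Merged: [3]
Compare 8 vs 16: take 8 from left. Merged: [3, 8]
Compare 13 vs 16: take 13 from left. Merged: [3, 8, 13]
Compare 35 vs 16: take 16 from right. Merged: [3, 8, 13, 16]
Compare 35 vs 16: take 16 from right. Merged: [3, 8, 13, 16, 16]
Compare 35 vs 28: take 28 from right. Merged: [3, 8, 13, 16, 16, 28]
Compare 35 vs 34: take 34 from right. Merged: [3, 8, 13, 16, 16, 28, 34]
Compare 35 vs 34: take 34 from right. Merged: [3, 8, 13, 16, 16, 28, 34, 34]
Compare 35 vs 36: take 35 from left. Merged: [3, 8, 13, 16, 16, 28, 34, 34, 35]
Compare 37 vs 36: take 36 from right. Merged: [3, 8, 13, 16, 16, 28, 34, 34, 35, 36]
Append remaining from left: [37]. Merged: [3, 8, 13, 16, 16, 28, 34, 34, 35, 36, 37]

Final merged array: [3, 8, 13, 16, 16, 28, 34, 34, 35, 36, 37]
Total comparisons: 10

The merged array is [3, 8, 13, 16, 16, 28, 34, 34, 35, 36, 37], requiring 10 comparisons. The merge step runs in O(n) time where n is the total number of elements.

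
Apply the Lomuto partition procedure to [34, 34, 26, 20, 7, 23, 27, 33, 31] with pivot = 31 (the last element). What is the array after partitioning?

Lomuto partition with pivot = 31:

Initial array: [34, 34, 26, 20, 7, 23, 27, 33, 31]

arr[0]=34 > 31: no swap
arr[1]=34 > 31: no swap
arr[2]=26 <= 31: swap with position 0, array becomes [26, 34, 34, 20, 7, 23, 27, 33, 31]
arr[3]=20 <= 31: swap with position 1, array becomes [26, 20, 34, 34, 7, 23, 27, 33, 31]
arr[4]=7 <= 31: swap with position 2, array becomes [26, 20, 7, 34, 34, 23, 27, 33, 31]
arr[5]=23 <= 31: swap with position 3, array becomes [26, 20, 7, 23, 34, 34, 27, 33, 31]
arr[6]=27 <= 31: swap with position 4, array becomes [26, 20, 7, 23, 27, 34, 34, 33, 31]
arr[7]=33 > 31: no swap

Place pivot at position 5: [26, 20, 7, 23, 27, 31, 34, 33, 34]
Pivot position: 5

After partitioning with pivot 31, the array becomes [26, 20, 7, 23, 27, 31, 34, 33, 34]. The pivot is placed at index 5. All elements to the left of the pivot are <= 31, and all elements to the right are > 31.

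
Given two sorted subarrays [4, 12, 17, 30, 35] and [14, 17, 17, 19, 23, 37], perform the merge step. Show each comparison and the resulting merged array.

Merging process:

Compare 4 vs 14: take 4 from left. Merged: [4]
Compare 12 vs 14: take 12 from left. Merged: [4, 12]
Compare 17 vs 14: take 14 from right. Merged: [4, 12, 14]
Compare 17 vs 17: take 17 from left. Merged: [4, 12, 14, 17]
Compare 30 vs 17: take 17 from right. Merged: [4, 12, 14, 17, 17]
Compare 30 vs 17: take 17 from right. Merged: [4, 12, 14, 17, 17, 17]
Compare 30 vs 19: take 19 from right. Merged: [4, 12, 14, 17, 17, 17, 19]
Compare 30 vs 23: take 23 from right. Merged: [4, 12, 14, 17, 17, 17, 19, 23]
Compare 30 vs 37: take 30 from left. Merged: [4, 12, 14, 17, 17, 17, 19, 23, 30]
Compare 35 vs 37: take 35 from left. Merged: [4, 12, 14, 17, 17, 17, 19, 23, 30, 35]
Append remaining from right: [37]. Merged: [4, 12, 14, 17, 17, 17, 19, 23, 30, 35, 37]

Final merged array: [4, 12, 14, 17, 17, 17, 19, 23, 30, 35, 37]
Total comparisons: 10

The merged array is [4, 12, 14, 17, 17, 17, 19, 23, 30, 35, 37], requiring 10 comparisons. The merge step runs in O(n) time where n is the total number of elements.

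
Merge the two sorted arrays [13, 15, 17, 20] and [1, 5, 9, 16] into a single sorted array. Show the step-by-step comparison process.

Merging process:

Compare 13 vs 1: take 1 from right. Merged: [1]
Compare 13 vs 5: take 5 from right. Merged: [1, 5]
Compare 13 vs 9: take 9 from right. Merged: [1, 5, 9]
Compare 13 vs 16: take 13 from left. Merged: [1, 5, 9, 13]
Compare 15 vs 16: take 15 from left. Merged: [1, 5, 9, 13, 15]
Compare 17 vs 16: take 16 from right. Merged: [1, 5, 9, 13, 15, 16]
Append remaining from left: [17, 20]. Merged: [1, 5, 9, 13, 15, 16, 17, 20]

Final merged array: [1, 5, 9, 13, 15, 16, 17, 20]
Total comparisons: 6

The merged array is [1, 5, 9, 13, 15, 16, 17, 20], requiring 6 comparisons. The merge step runs in O(n) time where n is the total number of elements.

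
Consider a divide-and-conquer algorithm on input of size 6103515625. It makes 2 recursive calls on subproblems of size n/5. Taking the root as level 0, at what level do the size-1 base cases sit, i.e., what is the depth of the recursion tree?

For divide and conquer with division factor 5:

Problem sizes at each level:
Level 0: 6103515625
Level 1: 1220703125
Level 2: 244140625
Level 3: 48828125
Level 4: 9765625
Level 5: 1953125
Level 6: 390625
Level 7: 78125
Level 8: 15625
Level 9: 3125
Level 10: 625
Level 11: 125
Level 12: 25
Level 13: 5
Level 14: 1

The root is level 0 and the size-1 base case is level 14 (the tree spans levels 0 through 14, i.e. 15 levels counting the root), so the depth is the number of divisions: log_5(6103515625) = 14

The recursion tree depth is log_5(6103515625) = 14. At each level, the problem size is divided by 5, so it takes 14 divisions to reduce to a base case of size 1. The algorithm makes 2 recursive calls at each level.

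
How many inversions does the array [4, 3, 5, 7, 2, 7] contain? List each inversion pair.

Finding inversions in [4, 3, 5, 7, 2, 7]:

(0, 1): arr[0]=4 > arr[1]=3
(0, 4): arr[0]=4 > arr[4]=2
(1, 4): arr[1]=3 > arr[4]=2
(2, 4): arr[2]=5 > arr[4]=2
(3, 4): arr[3]=7 > arr[4]=2

Total inversions: 5

The array has 5 inversion(s): (0,1), (0,4), (1,4), (2,4), (3,4). Each pair (i,j) satisfies i < j and arr[i] > arr[j].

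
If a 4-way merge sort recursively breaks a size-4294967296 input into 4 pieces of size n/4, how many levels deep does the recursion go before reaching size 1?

For divide and conquer with division factor 4:

Problem sizes at each level:
Level 0: 4294967296
Level 1: 1073741824
Level 2: 268435456
Level 3: 67108864
Level 4: 16777216
Level 5: 4194304
Level 6: 1048576
Level 7: 262144
Level 8: 65536
Level 9: 16384
Level 10: 4096
Level 11: 1024
Level 12: 256
Level 13: 64
Level 14: 16
Level 15: 4
Level 16: 1

The root is level 0 and the size-1 base case is level 16 (the tree spans levels 0 through 16, i.e. 17 levels counting the root), so the depth is the number of divisions: log_4(4294967296) = 16

The recursion tree depth is log_4(4294967296) = 16. At each level, the problem size is divided by 4, so it takes 16 divisions to reduce to a base case of size 1. The algorithm makes 4 recursive calls at each level.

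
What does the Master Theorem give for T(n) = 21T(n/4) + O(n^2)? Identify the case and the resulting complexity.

Master Theorem for T(n) = 21T(n/4) + O(n^2):

a = 21, b = 4, c = 2
log_b(a) = log_4(21) = 2.1962

Case 1: c = 2 < log_4(21) = 2.1962
T(n) = O(n^(log_4 21))

For T(n) = 21T(n/4) + O(n^2): log_4(21) = 2.1962. This is Case 1 of the Master Theorem (c < log_b(a), work dominated by leaves), giving O(n^(log_4 21)).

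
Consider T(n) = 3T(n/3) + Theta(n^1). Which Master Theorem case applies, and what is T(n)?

Master Theorem for T(n) = 3T(n/3) + O(n^1):

a = 3, b = 3, c = 1
log_b(a) = log_3(3) = 1.0000

Case 2: c = 1 = log_3(3) = 1.0000
T(n) = O(n^1 log n) = O(n log n)

For T(n) = 3T(n/3) + O(n^1): log_3(3) = 1.0000. This is Case 2 of the Master Theorem (c = log_b(a), equal work at all levels), giving O(n log n).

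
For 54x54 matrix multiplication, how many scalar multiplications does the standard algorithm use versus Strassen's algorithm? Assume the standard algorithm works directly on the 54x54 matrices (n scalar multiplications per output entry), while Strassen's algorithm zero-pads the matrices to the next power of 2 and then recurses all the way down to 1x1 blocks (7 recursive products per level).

Matrix multiplication for 54x54 matrices:

Strassen's algorithm requires power-of-2 dimensions. Pad 54x54 to 64x64 (next power of 2).

Standard algorithm: 54^3 = 157464 multiplications
Strassen's algorithm: 7^(log2(64)) = 7^6 = 117649 multiplications
Savings: 157464 - 117649 = 39815 multiplications

Standard: 157464 multiplications (54^3). Strassen: 117649 multiplications (7^6, after padding to 64x64). Strassen reduces 8 recursive multiplications to 7 at each level.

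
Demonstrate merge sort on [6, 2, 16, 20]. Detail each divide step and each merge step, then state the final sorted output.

Merge sort trace:

Split: [6, 2, 16, 20] -> [6, 2] and [16, 20]
  Split: [6, 2] -> [6] and [2]
  Merge: [6] + [2] -> [2, 6]
  Split: [16, 20] -> [16] and [20]
  Merge: [16] + [20] -> [16, 20]
Merge: [2, 6] + [16, 20] -> [2, 6, 16, 20]

Final sorted array: [2, 6, 16, 20]

The merge sort proceeds by recursively splitting the array and merging sorted halves.
After all merges, the sorted array is [2, 6, 16, 20].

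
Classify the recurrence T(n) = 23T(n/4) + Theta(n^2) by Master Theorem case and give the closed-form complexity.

Master Theorem for T(n) = 23T(n/4) + O(n^2):

a = 23, b = 4, c = 2
log_b(a) = log_4(23) = 2.2618

Case 1: c = 2 < log_4(23) = 2.2618
T(n) = O(n^(log_4 23))

For T(n) = 23T(n/4) + O(n^2): log_4(23) = 2.2618. This is Case 1 of the Master Theorem (c < log_b(a), work dominated by leaves), giving O(n^(log_4 23)).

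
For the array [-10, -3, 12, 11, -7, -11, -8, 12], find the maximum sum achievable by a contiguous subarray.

Using Kadane's algorithm on [-10, -3, 12, 11, -7, -11, -8, 12]:

Scanning through the array:
Position 1 (value -3): max_ending_here = -3, max_so_far = -3
Position 2 (value 12): max_ending_here = 12, max_so_far = 12
Position 3 (value 11): max_ending_here = 23, max_so_far = 23
Position 4 (value -7): max_ending_here = 16, max_so_far = 23
Position 5 (value -11): max_ending_here = 5, max_so_far = 23
Position 6 (value -8): max_ending_here = -3, max_so_far = 23
Position 7 (value 12): max_ending_here = 12, max_so_far = 23

Maximum subarray: [12, 11]
Maximum sum: 23

The maximum subarray is [12, 11] with sum 23. This subarray runs from index 2 to index 3.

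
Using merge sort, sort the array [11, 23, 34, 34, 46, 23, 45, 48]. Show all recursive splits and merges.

Merge sort trace:

Split: [11, 23, 34, 34, 46, 23, 45, 48] -> [11, 23, 34, 34] and [46, 23, 45, 48]
  Split: [11, 23, 34, 34] -> [11, 23] and [34, 34]
    Split: [11, 23] -> [11] and [23]
    Merge: [11] + [23] -> [11, 23]
    Split: [34, 34] -> [34] and [34]
    Merge: [34] + [34] -> [34, 34]
  Merge: [11, 23] + [34, 34] -> [11, 23, 34, 34]
  Split: [46, 23, 45, 48] -> [46, 23] and [45, 48]
    Split: [46, 23] -> [46] and [23]
    Merge: [46] + [23] -> [23, 46]
    Split: [45, 48] -> [45] and [48]
    Merge: [45] + [48] -> [45, 48]
  Merge: [23, 46] + [45, 48] -> [23, 45, 46, 48]
Merge: [11, 23, 34, 34] + [23, 45, 46, 48] -> [11, 23, 23, 34, 34, 45, 46, 48]

Final sorted array: [11, 23, 23, 34, 34, 45, 46, 48]

The merge sort proceeds by recursively splitting the array and merging sorted halves.
After all merges, the sorted array is [11, 23, 23, 34, 34, 45, 46, 48].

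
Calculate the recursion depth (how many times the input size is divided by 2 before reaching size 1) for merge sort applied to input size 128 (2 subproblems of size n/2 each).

For divide and conquer with division factor 2:

Problem sizes at each level:
Level 0: 128
Level 1: 64
Level 2: 32
Level 3: 16
Level 4: 8
Level 5: 4
Level 6: 2
Level 7: 1

The root is level 0 and the size-1 base case is level 7 (the tree spans levels 0 through 7, i.e. 8 levels counting the root), so the depth is the number of divisions: log_2(128) = 7

The recursion tree depth is log_2(128) = 7. At each level, the problem size is divided by 2, so it takes 7 divisions to reduce to a base case of size 1. The algorithm makes 2 recursive calls at each level.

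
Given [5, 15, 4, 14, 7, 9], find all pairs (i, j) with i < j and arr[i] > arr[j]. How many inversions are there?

Finding inversions in [5, 15, 4, 14, 7, 9]:

(0, 2): arr[0]=5 > arr[2]=4
(1, 2): arr[1]=15 > arr[2]=4
(1, 3): arr[1]=15 > arr[3]=14
(1, 4): arr[1]=15 > arr[4]=7
(1, 5): arr[1]=15 > arr[5]=9
(3, 4): arr[3]=14 > arr[4]=7
(3, 5): arr[3]=14 > arr[5]=9

Total inversions: 7

The array has 7 inversion(s): (0,2), (1,2), (1,3), (1,4), (1,5), (3,4), (3,5). Each pair (i,j) satisfies i < j and arr[i] > arr[j].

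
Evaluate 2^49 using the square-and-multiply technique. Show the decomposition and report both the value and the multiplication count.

Computing 2^49 by squaring (build up from 2^1; each line after the first costs one multiplication):

2^1 = 2
2^2 = (2^1)^2 = 2^2 = 4
2^3 = 2 * 2^2 = 2 * 4 = 8
2^6 = (2^3)^2 = 8^2 = 64
2^12 = (2^6)^2 = 64^2 = 4096
2^24 = (2^12)^2 = 4096^2 = 16777216
2^48 = (2^24)^2 = 16777216^2 = 281474976710656
2^49 = 2 * 2^48 = 2 * 281474976710656 = 562949953421312

Result: 562949953421312
Multiplications needed: 7 (7 lines after 2^1)

2^49 = 562949953421312. Using exponentiation by squaring, this requires 7 multiplications. The key idea: if the exponent is even, square the half-power; if odd, multiply by the base once.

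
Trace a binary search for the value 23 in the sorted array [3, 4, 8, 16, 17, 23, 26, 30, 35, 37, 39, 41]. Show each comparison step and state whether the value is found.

Binary search for 23 in [3, 4, 8, 16, 17, 23, 26, 30, 35, 37, 39, 41]:

lo=0, hi=11, mid=5, arr[mid]=23 -> Found target at index 5!

Binary search finds 23 at index 5 after 1 comparisons. The search repeatedly halves the search space by comparing with the middle element.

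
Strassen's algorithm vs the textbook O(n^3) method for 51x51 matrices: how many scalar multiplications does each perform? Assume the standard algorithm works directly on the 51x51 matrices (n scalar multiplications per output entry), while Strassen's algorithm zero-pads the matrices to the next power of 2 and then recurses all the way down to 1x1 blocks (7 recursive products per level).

Matrix multiplication for 51x51 matrices:

Strassen's algorithm requires power-of-2 dimensions. Pad 51x51 to 64x64 (next power of 2).

Standard algorithm: 51^3 = 132651 multiplications
Strassen's algorithm: 7^(log2(64)) = 7^6 = 117649 multiplications
Savings: 132651 - 117649 = 15002 multiplications

Standard: 132651 multiplications (51^3). Strassen: 117649 multiplications (7^6, after padding to 64x64). Strassen reduces 8 recursive multiplications to 7 at each level.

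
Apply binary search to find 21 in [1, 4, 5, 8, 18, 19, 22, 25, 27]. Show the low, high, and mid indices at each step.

Binary search for 21 in [1, 4, 5, 8, 18, 19, 22, 25, 27]:

lo=0, hi=8, mid=4, arr[mid]=18 -> 18 < 21, search right half
lo=5, hi=8, mid=6, arr[mid]=22 -> 22 > 21, search left half
lo=5, hi=5, mid=5, arr[mid]=19 -> 19 < 21, search right half
lo=6 > hi=5, target 21 not found

Binary search determines that 21 is not in the array after 3 comparisons. The search space was exhausted without finding the target.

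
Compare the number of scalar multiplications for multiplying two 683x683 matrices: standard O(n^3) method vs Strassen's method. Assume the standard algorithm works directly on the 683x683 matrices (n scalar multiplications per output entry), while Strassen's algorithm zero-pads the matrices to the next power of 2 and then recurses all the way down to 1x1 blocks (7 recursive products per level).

Matrix multiplication for 683x683 matrices:

Strassen's algorithm requires power-of-2 dimensions. Pad 683x683 to 1024x1024 (next power of 2).

Standard algorithm: 683^3 = 318611987 multiplications
Strassen's algorithm: 7^(log2(1024)) = 7^10 = 282475249 multiplications
Savings: 318611987 - 282475249 = 36136738 multiplications

Standard: 318611987 multiplications (683^3). Strassen: 282475249 multiplications (7^10, after padding to 1024x1024). Strassen reduces 8 recursive multiplications to 7 at each level.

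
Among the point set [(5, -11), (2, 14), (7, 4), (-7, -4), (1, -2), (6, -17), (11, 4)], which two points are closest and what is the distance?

Computing all pairwise distances among 7 points:

d((5, -11), (2, 14)) = 25.1794
d((5, -11), (7, 4)) = 15.1327
d((5, -11), (-7, -4)) = 13.8924
d((5, -11), (1, -2)) = 9.8489
d((5, -11), (6, -17)) = 6.0828
d((5, -11), (11, 4)) = 16.1555
d((2, 14), (7, 4)) = 11.1803
d((2, 14), (-7, -4)) = 20.1246
d((2, 14), (1, -2)) = 16.0312
d((2, 14), (6, -17)) = 31.257
d((2, 14), (11, 4)) = 13.4536
d((7, 4), (-7, -4)) = 16.1245
d((7, 4), (1, -2)) = 8.4853
d((7, 4), (6, -17)) = 21.0238
d((7, 4), (11, 4)) = 4.0 <-- minimum
d((-7, -4), (1, -2)) = 8.2462
d((-7, -4), (6, -17)) = 18.3848
d((-7, -4), (11, 4)) = 19.6977
d((1, -2), (6, -17)) = 15.8114
d((1, -2), (11, 4)) = 11.6619
d((6, -17), (11, 4)) = 21.587

Closest pair: (7, 4) and (11, 4) with distance 4.0

The closest pair is (7, 4) and (11, 4) with Euclidean distance 4.0. For 7 points, brute-force pairwise comparison is shown above. For large n, the divide-and-conquer algorithm (sort by x, recurse on halves, check the dividing strip) achieves O(n log n).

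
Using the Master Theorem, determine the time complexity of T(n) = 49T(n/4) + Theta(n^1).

Master Theorem for T(n) = 49T(n/4) + O(n^1):

a = 49, b = 4, c = 1
log_b(a) = log_4(49) = 2.8074

Case 1: c = 1 < log_4(49) = 2.8074
T(n) = O(n^(log_4 49))

For T(n) = 49T(n/4) + O(n^1): log_4(49) = 2.8074. This is Case 1 of the Master Theorem (c < log_b(a), work dominated by leaves), giving O(n^(log_4 49)).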